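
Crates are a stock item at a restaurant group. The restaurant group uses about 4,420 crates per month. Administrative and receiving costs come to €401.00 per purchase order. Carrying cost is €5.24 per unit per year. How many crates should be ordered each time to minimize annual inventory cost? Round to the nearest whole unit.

Q* ≈ 2,849 crates

Annual demand D = 4,420 × 12 = 53,040.
EOQ = √(2DS / H) = √(2 × 53,040 × 401 / 5.24).
= √(42,538,080 / 5.24) = √8,117,954.1985 ≈ 2849.202.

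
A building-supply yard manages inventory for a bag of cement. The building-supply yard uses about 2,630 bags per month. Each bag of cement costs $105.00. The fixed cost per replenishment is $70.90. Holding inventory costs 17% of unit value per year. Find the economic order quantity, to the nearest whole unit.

Annual demand D = 2,630 × 12 = 31,560.
Holding cost H = 0.17 × $105.00 = $17.8500 per unit per year.
EOQ = √(2DS / H) = √(2 × 31,560 × 70.9 / 17.85).
= √(4,475,208 / 17.85) = √250,711.9328 ≈ 500.711.

Q* ≈ 501 bags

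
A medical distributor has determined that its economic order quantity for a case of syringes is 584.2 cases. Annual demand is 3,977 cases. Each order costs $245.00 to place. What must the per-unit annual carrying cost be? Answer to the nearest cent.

Invert the EOQ relation Q*² = 2DS/H.
From Q* = √(2DS/H): H = 2DS / Q*² = 2 × 3,977 × 245 / 584.2² = 5.7099.

H ≈ $5.71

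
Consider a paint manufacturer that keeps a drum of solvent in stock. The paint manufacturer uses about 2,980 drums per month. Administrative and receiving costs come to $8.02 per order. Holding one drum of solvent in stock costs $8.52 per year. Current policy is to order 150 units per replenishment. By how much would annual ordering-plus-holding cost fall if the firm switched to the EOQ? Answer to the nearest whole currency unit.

Extra cost ≈ $340 per year

Annual demand D = 2,980 × 12 = 35,760.
EOQ = √(2DS/H) = √(2 × 35,760 × 8.02 / 8.52) ≈ 259.47.
Cost at Q* = (D/Q*)S + (Q*/2)H = √(2DSH) ≈ $2,210.65.
Cost at Q = 150: (35,760/150)×8.02 + (150/2)×8.52 = $1,911.97 + $639.00 = $2,550.97.
Excess = $2,550.97 − $2,210.65 = $340.31.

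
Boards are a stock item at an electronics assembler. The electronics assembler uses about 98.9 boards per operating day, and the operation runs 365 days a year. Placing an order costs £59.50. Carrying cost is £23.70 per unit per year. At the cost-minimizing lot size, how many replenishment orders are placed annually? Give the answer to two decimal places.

N ≈ 84.79 orders per year

Annual demand D = 98.9 × 365 = 36,098.5.
EOQ = √(2DS/H) = √(2 × 36,098.5 × 59.5 / 23.7) ≈ 425.74.
Orders per year = D / Q* = 36,098.5 / 425.74 ≈ 84.790.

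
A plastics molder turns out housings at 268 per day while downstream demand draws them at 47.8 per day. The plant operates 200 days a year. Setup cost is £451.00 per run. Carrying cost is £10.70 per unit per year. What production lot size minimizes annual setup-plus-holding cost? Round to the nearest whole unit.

Annual demand D = 47.8 × 200 = 9,560.
Production build-up factor (1 − d/p) = 1 − 47.8/268 = 0.8216.
Q* = √(2DS / (H(1 − d/p))) = √(2 × 9,560 × 451 / (10.7 × 0.8216)).
= √(8,623,120 / 8.7916) ≈ 990.374.

Q* ≈ 990 housings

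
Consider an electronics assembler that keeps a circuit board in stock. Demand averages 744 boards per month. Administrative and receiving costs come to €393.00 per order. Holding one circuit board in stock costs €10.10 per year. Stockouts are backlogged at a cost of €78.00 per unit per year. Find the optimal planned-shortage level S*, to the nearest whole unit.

S* ≈ 102 boards

Annual demand D = 744 × 12 = 8,928.
With planned backorders, Q* = √(2DS/H) · √((H+B)/B).
√(2DS/H) = √(2 × 8,928 × 393 / 10.1) = 833.542.
√((H+B)/B) = √((10.1+78)/78) = 1.0628.
Q* ≈ 885.867.
S* = Q* · H/(H+B) = 885.867 × 10.1/88.1 ≈ 101.558.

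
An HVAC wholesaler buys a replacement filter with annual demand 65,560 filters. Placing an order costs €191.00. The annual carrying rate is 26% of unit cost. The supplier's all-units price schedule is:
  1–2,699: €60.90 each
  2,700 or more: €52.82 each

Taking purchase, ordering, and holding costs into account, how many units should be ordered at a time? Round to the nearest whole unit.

Q* ≈ 2,700 filters

Holding cost per unit per year at price C is H = 0.26·C.
For each price level, check whether its EOQ is feasible; otherwise the best quantity at that price is the breakpoint.
EOQ at €60.90 = 1257.6 (feasible in tier 1): TC = 65,560×€60.90 + (65,560/1257.6)×191 + (1257.6/2)×0.26×€60.90 = €4,012,517.45.
EOQ at €52.82 = 1350.4 < 2700, so use break Q=2700: TC = 65,560×€52.82 + (65,560/2700.0)×191 + (2700.0/2)×0.26×€52.82 = €3,486,056.78.
Lowest total cost is €3,486,056.78 at Q = 2700.0.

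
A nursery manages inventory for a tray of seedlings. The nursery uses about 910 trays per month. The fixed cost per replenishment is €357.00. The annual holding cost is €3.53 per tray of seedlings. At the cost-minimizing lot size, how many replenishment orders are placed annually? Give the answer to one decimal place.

N ≈ 7.3 orders per year

Annual demand D = 910 × 12 = 10,920.
Q* = √(2DS/H) = √(2 × 10,920 × 357 / 3.53) ≈ 1486.19.
Orders per year = D / Q* = 10,920 / 1486.19 ≈ 7.348.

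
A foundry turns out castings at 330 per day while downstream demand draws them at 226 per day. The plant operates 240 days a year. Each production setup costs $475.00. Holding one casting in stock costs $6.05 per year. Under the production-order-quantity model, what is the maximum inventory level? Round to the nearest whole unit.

Annual demand D = 226 × 240 = 54,240.
Production build-up factor (1 − d/p) = 1 − 226/330 = 0.3152.
Q* = √(2DS / (H(1 − d/p))) = √(2 × 54,240 × 475 / (6.05 × 0.3152)).
= √(51,528,000 / 1.9067) ≈ 5198.574.
Maximum inventory = Q*(1 − d/p) = 5198.574 × 0.3152 ≈ 1638.339.

I_max ≈ 1,638 castings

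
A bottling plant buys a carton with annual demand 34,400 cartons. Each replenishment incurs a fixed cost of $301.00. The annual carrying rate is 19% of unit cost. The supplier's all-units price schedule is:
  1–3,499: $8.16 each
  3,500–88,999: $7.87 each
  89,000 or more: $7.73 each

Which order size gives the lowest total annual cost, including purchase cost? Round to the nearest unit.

Holding cost per unit per year at price C is H = 0.19·C.
For each price level, check whether its EOQ is feasible; otherwise the best quantity at that price is the breakpoint.
Tier 1 ($8.16): EOQ = 3654.7 exceeds tier's upper bound 3499, so this tier is dominated.
EOQ at $7.87 = 3721.5 (feasible in tier 2): TC = 34,400×$7.87 + (34,400/3721.5)×301 + (3721.5/2)×0.19×$7.87 = $276,292.70.
EOQ at $7.73 = 3755.0 < 89000, so use break Q=89000: TC = 34,400×$7.73 + (34,400/89000.0)×301 + (89000.0/2)×0.19×$7.73 = $331,385.49.
Lowest total cost is $276,292.70 at Q = 3721.5.

Q* ≈ 3,721 cartons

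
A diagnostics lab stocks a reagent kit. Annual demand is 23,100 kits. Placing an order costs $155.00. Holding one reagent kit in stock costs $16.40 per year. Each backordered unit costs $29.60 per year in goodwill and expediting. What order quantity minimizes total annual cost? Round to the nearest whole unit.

Q* ≈ 824 kits

With planned backorders, Q* = √(2DS/H) · √((H+B)/B).
√(2DS/H) = √(2 × 23,100 × 155 / 16.4) = 660.792.
√((H+B)/B) = √((16.4+29.6)/29.6) = 1.2466.
Q* ≈ 823.755.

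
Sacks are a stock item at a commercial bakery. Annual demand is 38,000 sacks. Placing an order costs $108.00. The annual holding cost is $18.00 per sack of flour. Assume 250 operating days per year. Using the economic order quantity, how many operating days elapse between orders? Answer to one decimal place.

T ≈ 4.4 days

EOQ = √(2DS/H) = √(2 × 38,000 × 108 / 18) ≈ 675.28.
Cycle time = Q*/D × 250 = 675.28 / 38,000 × 250 ≈ 4.443 days.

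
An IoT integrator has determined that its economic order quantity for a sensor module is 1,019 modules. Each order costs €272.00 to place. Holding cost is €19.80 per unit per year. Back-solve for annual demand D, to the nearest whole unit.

Invert the EOQ relation Q*² = 2DS/H.
From Q* = √(2DS/H): D = Q*²H / (2S) = 1,019² × 19.8 / (2 × 272) = 37793.286.

D ≈ 37,793 modules per year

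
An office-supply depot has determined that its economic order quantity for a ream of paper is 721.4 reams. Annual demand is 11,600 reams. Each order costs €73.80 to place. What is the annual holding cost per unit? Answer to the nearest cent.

Squaring Q* = √(2DS/H) gives Q*² = 2DS/H.
From Q* = √(2DS/H): H = 2DS / Q*² = 2 × 11,600 × 73.8 / 721.4² = 3.2900.

H ≈ €3.29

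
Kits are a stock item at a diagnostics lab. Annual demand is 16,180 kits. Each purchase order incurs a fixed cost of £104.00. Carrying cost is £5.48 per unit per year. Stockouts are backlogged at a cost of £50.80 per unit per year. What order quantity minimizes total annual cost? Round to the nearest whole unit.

Q* ≈ 825 kits

With planned backorders, Q* = √(2DS/H) · √((H+B)/B).
√(2DS/H) = √(2 × 16,180 × 104 / 5.48) = 783.665.
√((H+B)/B) = √((5.48+50.8)/50.8) = 1.0526.
Q* ≈ 824.852.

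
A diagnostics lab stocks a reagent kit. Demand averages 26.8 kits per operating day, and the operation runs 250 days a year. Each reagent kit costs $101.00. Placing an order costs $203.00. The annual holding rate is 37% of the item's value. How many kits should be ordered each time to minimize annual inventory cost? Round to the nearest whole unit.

Q* ≈ 270 kits

Annual demand D = 26.8 × 250 = 6,700.
Holding cost H = 0.37 × $101.00 = $37.3700 per unit per year.
EOQ = √(2DS / H) = √(2 × 6,700 × 203 / 37.37).
= √(2,720,200 / 37.37) = √72,791.0088 ≈ 269.798.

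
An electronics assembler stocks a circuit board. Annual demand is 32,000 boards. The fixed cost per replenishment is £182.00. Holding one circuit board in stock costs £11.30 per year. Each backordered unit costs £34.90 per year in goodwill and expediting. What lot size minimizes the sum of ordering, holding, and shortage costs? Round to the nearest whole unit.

Q* ≈ 1,168 boards

With planned backorders, Q* = √(2DS/H) · √((H+B)/B).
√(2DS/H) = √(2 × 32,000 × 182 / 11.3) = 1015.281.
√((H+B)/B) = √((11.3+34.9)/34.9) = 1.1506.
Q* ≈ 1168.140.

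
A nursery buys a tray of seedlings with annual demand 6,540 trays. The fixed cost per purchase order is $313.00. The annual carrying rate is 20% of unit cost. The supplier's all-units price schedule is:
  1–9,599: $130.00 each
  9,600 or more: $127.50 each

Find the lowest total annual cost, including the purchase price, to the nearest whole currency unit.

TC* ≈ $860,517

Holding cost per unit per year at price C is H = 0.20·C.
For each price level, check whether its EOQ is feasible; otherwise the best quantity at that price is the breakpoint.
EOQ at $130.00 = 396.8 (feasible in tier 1): TC = 6,540×$130.00 + (6,540/396.8)×313 + (396.8/2)×0.20×$130.00 = $860,517.22.
EOQ at $127.50 = 400.7 < 9600, so use break Q=9600: TC = 6,540×$127.50 + (6,540/9600.0)×313 + (9600.0/2)×0.20×$127.50 = $956,463.23.
Lowest total cost among the candidates is at Q = 396.8.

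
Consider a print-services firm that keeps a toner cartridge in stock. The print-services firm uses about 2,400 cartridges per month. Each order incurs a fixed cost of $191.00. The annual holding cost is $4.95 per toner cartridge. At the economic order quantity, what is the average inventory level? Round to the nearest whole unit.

Annual demand D = 2,400 × 12 = 28,800.
The optimal lot size = √(2DS/H) = √(2 × 28,800 × 191 / 4.95) ≈ 1490.82.
Average inventory = Q*/2 ≈ 1490.82 / 2 = 745.410.

Average inventory ≈ 745 cartridges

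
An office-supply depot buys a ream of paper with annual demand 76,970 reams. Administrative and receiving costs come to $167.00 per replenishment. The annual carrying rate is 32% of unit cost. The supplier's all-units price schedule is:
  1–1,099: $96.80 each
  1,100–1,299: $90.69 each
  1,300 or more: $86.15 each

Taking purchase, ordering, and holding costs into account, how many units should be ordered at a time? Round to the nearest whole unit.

Q* ≈ 1,300 reams

Holding cost per unit per year at price C is H = 0.32·C.
For each price level, check whether its EOQ is feasible; otherwise the best quantity at that price is the breakpoint.
EOQ at $96.80 = 911.0 (feasible in tier 1): TC = 76,970×$96.80 + (76,970/911.0)×167 + (911.0/2)×0.32×$96.80 = $7,478,915.33.
EOQ at $90.69 = 941.2 < 1100, so use break Q=1100: TC = 76,970×$90.69 + (76,970/1100.0)×167 + (1100.0/2)×0.32×$90.69 = $7,008,056.19.
EOQ at $86.15 = 965.7 < 1300, so use break Q=1300: TC = 76,970×$86.15 + (76,970/1300.0)×167 + (1300.0/2)×0.32×$86.15 = $6,658,772.38.
Lowest total cost is $6,658,772.38 at Q = 1300.0.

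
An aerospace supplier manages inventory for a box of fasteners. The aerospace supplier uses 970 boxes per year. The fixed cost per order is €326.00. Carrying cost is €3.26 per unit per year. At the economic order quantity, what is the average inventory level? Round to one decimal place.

Q* = √(2DS/H) = √(2 × 970 × 326 / 3.26) ≈ 440.45.
Average inventory = Q*/2 ≈ 440.45 / 2 = 220.227.

Average inventory ≈ 220.2 boxes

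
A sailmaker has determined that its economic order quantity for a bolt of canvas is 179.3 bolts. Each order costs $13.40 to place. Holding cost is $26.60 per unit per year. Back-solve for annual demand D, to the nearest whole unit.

D ≈ 31,909 bolts per year

Squaring Q* = √(2DS/H) gives Q*² = 2DS/H.
From Q* = √(2DS/H): D = Q*²H / (2S) = 179.3² × 26.6 / (2 × 13.4) = 31908.576.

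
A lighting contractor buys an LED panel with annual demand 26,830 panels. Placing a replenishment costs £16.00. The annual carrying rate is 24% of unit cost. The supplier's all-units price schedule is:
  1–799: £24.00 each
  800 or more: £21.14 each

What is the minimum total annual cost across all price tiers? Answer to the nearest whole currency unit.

Holding cost per unit per year at price C is H = 0.24·C.
Evaluate total cost at each tier's feasible EOQ or, if the EOQ is below the tier, at the tier's minimum quantity.
EOQ at £24.00 = 386.1 (feasible in tier 1): TC = 26,830×£24.00 + (26,830/386.1)×16 + (386.1/2)×0.24×£24.00 = £646,143.80.
EOQ at £21.14 = 411.4 < 800, so use break Q=800: TC = 26,830×£21.14 + (26,830/800.0)×16 + (800.0/2)×0.24×£21.14 = £569,752.24.
Lowest total cost among the candidates is at Q = 800.0.

TC* ≈ £569,752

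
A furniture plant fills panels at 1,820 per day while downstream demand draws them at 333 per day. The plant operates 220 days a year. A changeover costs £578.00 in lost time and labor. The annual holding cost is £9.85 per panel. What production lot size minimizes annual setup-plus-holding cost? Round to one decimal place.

Annual demand D = 333 × 220 = 73,260.
Production build-up factor (1 − d/p) = 1 − 333/1,820 = 0.8170.
Q* = √(2DS / (H(1 − d/p))) = √(2 × 73,260 × 578 / (9.85 × 0.8170)).
= √(84,688,560 / 8.0478) ≈ 3243.952.

Q* ≈ 3,244.0 panels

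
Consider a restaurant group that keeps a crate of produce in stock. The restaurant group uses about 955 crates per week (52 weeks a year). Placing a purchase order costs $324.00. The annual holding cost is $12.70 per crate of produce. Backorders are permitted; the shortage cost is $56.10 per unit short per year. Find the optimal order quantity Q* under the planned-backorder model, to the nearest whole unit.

Q* ≈ 1,763 crates

Annual demand D = 955 × 52 = 49,660.
With planned backorders, Q* = √(2DS/H) · √((H+B)/B).
√(2DS/H) = √(2 × 49,660 × 324 / 12.7) = 1591.802.
√((H+B)/B) = √((12.7+56.1)/56.1) = 1.1074.
Q* ≈ 1762.795.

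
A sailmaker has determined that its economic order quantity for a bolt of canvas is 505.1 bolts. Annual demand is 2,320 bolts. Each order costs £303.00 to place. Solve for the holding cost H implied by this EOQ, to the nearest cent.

The basic EOQ model gives Q* = √(2DS/H); rearrange for the unknown.
From Q* = √(2DS/H): H = 2DS / Q*² = 2 × 2,320 × 303 / 505.1² = 5.5107.

H ≈ £5.51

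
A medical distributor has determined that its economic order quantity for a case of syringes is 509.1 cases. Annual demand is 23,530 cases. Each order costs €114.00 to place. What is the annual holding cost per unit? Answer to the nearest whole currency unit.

H ≈ €21

The basic EOQ model gives Q* = √(2DS/H); rearrange for the unknown.
From Q* = √(2DS/H): H = 2DS / Q*² = 2 × 23,530 × 114 / 509.1² = 20.6991.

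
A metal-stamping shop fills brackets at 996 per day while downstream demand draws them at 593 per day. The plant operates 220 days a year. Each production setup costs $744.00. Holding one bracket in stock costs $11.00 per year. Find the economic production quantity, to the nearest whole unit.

Q* ≈ 6,604 brackets

Annual demand D = 593 × 220 = 130,460.
Production build-up factor (1 − d/p) = 1 − 593/996 = 0.4046.
Q* = √(2DS / (H(1 − d/p))) = √(2 × 130,460 × 744 / (11 × 0.4046)).
= √(194,124,480 / 4.4508) ≈ 6604.211.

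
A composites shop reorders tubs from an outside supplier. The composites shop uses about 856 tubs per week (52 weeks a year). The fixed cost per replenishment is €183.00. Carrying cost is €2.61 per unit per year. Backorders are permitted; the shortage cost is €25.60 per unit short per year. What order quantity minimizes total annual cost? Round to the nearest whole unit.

Annual demand D = 856 × 52 = 44,512.
With planned backorders, Q* = √(2DS/H) · √((H+B)/B).
√(2DS/H) = √(2 × 44,512 × 183 / 2.61) = 2498.382.
√((H+B)/B) = √((2.61+25.6)/25.6) = 1.0497.
Q* ≈ 2622.650.

Q* ≈ 2,623 tubs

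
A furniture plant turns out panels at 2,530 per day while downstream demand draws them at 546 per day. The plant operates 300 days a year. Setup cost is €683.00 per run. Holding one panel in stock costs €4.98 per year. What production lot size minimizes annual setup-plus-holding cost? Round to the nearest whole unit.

Q* ≈ 7,569 panels

Annual demand D = 546 × 300 = 163,800.
Production build-up factor (1 − d/p) = 1 − 546/2,530 = 0.7842.
Q* = √(2DS / (H(1 − d/p))) = √(2 × 163,800 × 683 / (4.98 × 0.7842)).
= √(223,750,800 / 3.9053) ≈ 7569.323.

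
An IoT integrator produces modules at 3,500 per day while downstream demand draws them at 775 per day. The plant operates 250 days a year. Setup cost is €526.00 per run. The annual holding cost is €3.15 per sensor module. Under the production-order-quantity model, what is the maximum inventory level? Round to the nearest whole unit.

I_max ≈ 7,098 modules

Annual demand D = 775 × 250 = 193,750.
Production build-up factor (1 − d/p) = 1 − 775/3,500 = 0.7786.
Q* = √(2DS / (H(1 − d/p))) = √(2 × 193,750 × 526 / (3.15 × 0.7786)).
= √(203,825,000 / 2.4525) ≈ 9116.418.
Maximum inventory = Q*(1 − d/p) = 9116.418 × 0.7786 ≈ 7097.782.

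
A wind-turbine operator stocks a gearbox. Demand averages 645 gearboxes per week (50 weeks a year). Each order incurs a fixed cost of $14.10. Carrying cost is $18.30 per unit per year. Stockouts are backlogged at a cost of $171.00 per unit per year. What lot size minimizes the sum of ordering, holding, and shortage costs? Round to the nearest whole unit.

Annual demand D = 645 × 50 = 32,250.
With planned backorders, Q* = √(2DS/H) · √((H+B)/B).
√(2DS/H) = √(2 × 32,250 × 14.1 / 18.3) = 222.928.
√((H+B)/B) = √((18.3+171)/171) = 1.0521.
Q* ≈ 234.553.

Q* ≈ 235 gearboxes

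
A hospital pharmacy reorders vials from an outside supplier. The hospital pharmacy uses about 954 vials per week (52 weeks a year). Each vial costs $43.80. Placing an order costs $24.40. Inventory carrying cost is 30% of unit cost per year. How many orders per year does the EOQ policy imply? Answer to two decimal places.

N ≈ 115.57 orders per year

Annual demand D = 954 × 52 = 49,608.
Holding cost H = 0.30 × $43.80 = $13.1400 per unit per year.
The optimal lot size = √(2DS/H) = √(2 × 49,608 × 24.4 / 13.14) ≈ 429.23.
Orders per year = D / Q* = 49,608 / 429.23 ≈ 115.575.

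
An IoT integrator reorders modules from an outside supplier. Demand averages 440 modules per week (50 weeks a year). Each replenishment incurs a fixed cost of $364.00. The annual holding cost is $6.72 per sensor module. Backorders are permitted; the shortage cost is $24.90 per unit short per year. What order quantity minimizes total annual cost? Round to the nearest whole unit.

Q* ≈ 1,740 modules

Annual demand D = 440 × 50 = 22,000.
With planned backorders, Q* = √(2DS/H) · √((H+B)/B).
√(2DS/H) = √(2 × 22,000 × 364 / 6.72) = 1543.805.
√((H+B)/B) = √((6.72+24.9)/24.9) = 1.1269.
Q* ≈ 1739.697.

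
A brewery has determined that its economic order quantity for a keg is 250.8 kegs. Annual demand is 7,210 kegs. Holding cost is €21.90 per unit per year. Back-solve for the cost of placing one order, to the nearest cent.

The basic EOQ model gives Q* = √(2DS/H); rearrange for the unknown.
From Q* = √(2DS/H): S = Q*²H / (2D) = 250.8² × 21.9 / (2 × 7,210) = 95.5287.

S ≈ €95.53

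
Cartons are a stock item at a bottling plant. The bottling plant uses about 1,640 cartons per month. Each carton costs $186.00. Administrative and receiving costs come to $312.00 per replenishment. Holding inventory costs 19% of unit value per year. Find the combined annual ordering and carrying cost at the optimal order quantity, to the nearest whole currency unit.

TC* ≈ $20,832

Annual demand D = 1,640 × 12 = 19,680.
Holding cost H = 0.19 × $186.00 = $35.3400 per unit per year.
Q* = √(2DS/H) = √(2 × 19,680 × 312 / 35.34) ≈ 589.48.
At Q*, ordering cost (D/Q*)S equals holding cost (Q*/2)H, each = √(DSH/2).
Minimum total = √(2DSH) = √(2 × 19,680 × 312 × 35.34) ≈ 20832.343.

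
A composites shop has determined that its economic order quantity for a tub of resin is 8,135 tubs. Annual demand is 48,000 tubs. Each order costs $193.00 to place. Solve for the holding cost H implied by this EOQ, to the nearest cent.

Squaring Q* = √(2DS/H) gives Q*² = 2DS/H.
From Q* = √(2DS/H): H = 2DS / Q*² = 2 × 48,000 × 193 / 8,135² = 0.2800.

H ≈ $0.28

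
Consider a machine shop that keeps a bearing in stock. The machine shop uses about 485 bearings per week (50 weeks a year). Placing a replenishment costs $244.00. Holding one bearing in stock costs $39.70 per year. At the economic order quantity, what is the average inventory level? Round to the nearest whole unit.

Annual demand D = 485 × 50 = 24,250.
EOQ = √(2DS/H) = √(2 × 24,250 × 244 / 39.7) ≈ 545.97.
Average inventory = Q*/2 ≈ 545.97 / 2 = 272.986.

Average inventory ≈ 273 bearings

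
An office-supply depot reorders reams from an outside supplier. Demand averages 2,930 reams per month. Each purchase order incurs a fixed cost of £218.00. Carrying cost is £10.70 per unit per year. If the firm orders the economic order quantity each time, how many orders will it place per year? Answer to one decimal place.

N ≈ 29.4 orders per year

Annual demand D = 2,930 × 12 = 35,160.
Q* = √(2DS/H) = √(2 × 35,160 × 218 / 10.7) ≈ 1196.95.
Orders per year = D / Q* = 35,160 / 1196.95 ≈ 29.375.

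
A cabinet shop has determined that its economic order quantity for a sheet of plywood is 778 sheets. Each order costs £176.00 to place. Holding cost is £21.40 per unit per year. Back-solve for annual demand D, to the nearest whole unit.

Squaring Q* = √(2DS/H) gives Q*² = 2DS/H.
From Q* = √(2DS/H): D = Q*²H / (2S) = 778² × 21.4 / (2 × 176) = 36798.516.

D ≈ 36,799 sheets per year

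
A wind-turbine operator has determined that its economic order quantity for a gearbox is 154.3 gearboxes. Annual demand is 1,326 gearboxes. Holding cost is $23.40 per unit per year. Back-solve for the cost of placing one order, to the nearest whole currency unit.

The basic EOQ model gives Q* = √(2DS/H); rearrange for the unknown.
From Q* = √(2DS/H): S = Q*²H / (2D) = 154.3² × 23.4 / (2 × 1,326) = 210.0749.

S ≈ $210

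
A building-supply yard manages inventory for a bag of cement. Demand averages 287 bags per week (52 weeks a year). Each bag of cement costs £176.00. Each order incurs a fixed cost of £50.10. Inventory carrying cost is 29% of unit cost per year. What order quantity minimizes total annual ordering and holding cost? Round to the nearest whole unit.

Annual demand D = 287 × 52 = 14,924.
Holding cost H = 0.29 × £176.00 = £51.0400 per unit per year.
EOQ = √(2DS / H) = √(2 × 14,924 × 50.1 / 51.04).
= √(1,495,384.8 / 51.04) = √29,298.2915 ≈ 171.167.

Q* ≈ 171 bags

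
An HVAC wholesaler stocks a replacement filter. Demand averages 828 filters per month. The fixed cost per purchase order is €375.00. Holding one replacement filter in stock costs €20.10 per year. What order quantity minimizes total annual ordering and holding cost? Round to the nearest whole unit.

Q* ≈ 609 filters

Annual demand D = 828 × 12 = 9,936.
EOQ = √(2DS / H) = √(2 × 9,936 × 375 / 20.1).
= √(7,452,000 / 20.1) = √370,746.2687 ≈ 608.889.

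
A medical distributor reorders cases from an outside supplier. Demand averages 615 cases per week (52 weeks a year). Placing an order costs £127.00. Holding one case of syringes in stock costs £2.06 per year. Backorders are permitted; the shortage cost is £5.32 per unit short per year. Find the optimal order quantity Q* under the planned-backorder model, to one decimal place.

Annual demand D = 615 × 52 = 31,980.
With planned backorders, Q* = √(2DS/H) · √((H+B)/B).
√(2DS/H) = √(2 × 31,980 × 127 / 2.06) = 1985.740.
√((H+B)/B) = √((2.06+5.32)/5.32) = 1.1778.
Q* ≈ 2338.809.

Q* ≈ 2,338.8 cases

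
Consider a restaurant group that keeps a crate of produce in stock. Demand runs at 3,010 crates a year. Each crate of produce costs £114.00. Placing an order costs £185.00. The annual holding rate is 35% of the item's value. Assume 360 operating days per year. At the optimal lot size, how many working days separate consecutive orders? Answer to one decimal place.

T ≈ 20.0 days

Holding cost H = 0.35 × £114.00 = £39.9000 per unit per year.
Q* = √(2DS/H) = √(2 × 3,010 × 185 / 39.9) ≈ 167.07.
Cycle time = Q*/D × 360 = 167.07 / 3,010 × 360 ≈ 19.982 days.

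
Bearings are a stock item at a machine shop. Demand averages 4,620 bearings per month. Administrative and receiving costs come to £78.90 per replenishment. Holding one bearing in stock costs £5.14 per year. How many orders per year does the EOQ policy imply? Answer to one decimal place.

N ≈ 42.5 orders per year

Annual demand D = 4,620 × 12 = 55,440.
EOQ = √(2DS/H) = √(2 × 55,440 × 78.9 / 5.14) ≈ 1304.62.
Orders per year = D / Q* = 55,440 / 1304.62 ≈ 42.495.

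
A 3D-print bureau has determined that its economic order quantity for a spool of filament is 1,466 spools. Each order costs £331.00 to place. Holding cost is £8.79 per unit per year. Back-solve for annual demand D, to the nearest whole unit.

Invert the EOQ relation Q*² = 2DS/H.
From Q* = √(2DS/H): D = Q*²H / (2S) = 1,466² × 8.79 / (2 × 331) = 28536.376.

D ≈ 28,536 spools per year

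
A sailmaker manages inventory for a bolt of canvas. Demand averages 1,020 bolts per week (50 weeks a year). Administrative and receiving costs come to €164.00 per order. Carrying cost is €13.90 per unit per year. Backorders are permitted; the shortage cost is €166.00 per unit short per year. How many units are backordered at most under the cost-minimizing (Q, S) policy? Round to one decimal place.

Annual demand D = 1,020 × 50 = 51,000.
With planned backorders, Q* = √(2DS/H) · √((H+B)/B).
√(2DS/H) = √(2 × 51,000 × 164 / 13.9) = 1097.020.
√((H+B)/B) = √((13.9+166)/166) = 1.0410.
Q* ≈ 1142.026.
S* = Q* · H/(H+B) = 1142.026 × 13.9/179.9 ≈ 88.239.

S* ≈ 88.2 bolts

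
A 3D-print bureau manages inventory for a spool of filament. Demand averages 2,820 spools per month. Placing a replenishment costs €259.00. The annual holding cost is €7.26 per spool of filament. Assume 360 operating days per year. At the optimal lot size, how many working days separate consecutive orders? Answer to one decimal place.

T ≈ 16.5 days

Annual demand D = 2,820 × 12 = 33,840.
The optimal lot size = √(2DS/H) = √(2 × 33,840 × 259 / 7.26) ≈ 1553.86.
Cycle time = Q*/D × 360 = 1553.86 / 33,840 × 360 ≈ 16.530 days.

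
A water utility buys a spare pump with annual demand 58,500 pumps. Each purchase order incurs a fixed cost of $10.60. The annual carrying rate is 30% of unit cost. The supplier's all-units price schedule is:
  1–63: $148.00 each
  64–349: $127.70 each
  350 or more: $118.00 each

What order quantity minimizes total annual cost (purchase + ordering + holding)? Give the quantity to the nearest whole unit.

Q* ≈ 350 pumps

Holding cost per unit per year at price C is H = 0.30·C.
Evaluate total cost at each tier's feasible EOQ or, if the EOQ is below the tier, at the tier's minimum quantity.
Tier 1 ($148.00): EOQ = 167.1 exceeds tier's upper bound 63, so this tier is dominated.
EOQ at $127.70 = 179.9 (feasible in tier 2): TC = 58,500×$127.70 + (58,500/179.9)×10.6 + (179.9/2)×0.30×$127.70 = $7,477,342.90.
EOQ at $118.00 = 187.2 < 350, so use break Q=350: TC = 58,500×$118.00 + (58,500/350.0)×10.6 + (350.0/2)×0.30×$118.00 = $6,910,966.71.
Lowest total cost is $6,910,966.71 at Q = 350.0.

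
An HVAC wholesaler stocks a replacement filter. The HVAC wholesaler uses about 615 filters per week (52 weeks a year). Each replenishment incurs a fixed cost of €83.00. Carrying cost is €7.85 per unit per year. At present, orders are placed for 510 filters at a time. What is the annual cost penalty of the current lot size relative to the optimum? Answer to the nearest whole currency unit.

Annual demand D = 615 × 52 = 31,980.
EOQ = √(2DS/H) = √(2 × 31,980 × 83 / 7.85) ≈ 822.35.
Cost at Q* = (D/Q*)S + (Q*/2)H = √(2DSH) ≈ €6,455.47.
Cost at Q = 510: (31,980/510)×83 + (510/2)×7.85 = €5,204.59 + €2,001.75 = €7,206.34.
Excess = €7,206.34 − €6,455.47 = €750.86.

Extra cost ≈ €751 per year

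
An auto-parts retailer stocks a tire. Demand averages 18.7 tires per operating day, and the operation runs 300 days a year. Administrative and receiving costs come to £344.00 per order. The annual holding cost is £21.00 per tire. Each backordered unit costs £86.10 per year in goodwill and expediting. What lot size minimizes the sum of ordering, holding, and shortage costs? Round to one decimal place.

Q* ≈ 478.1 tires

Annual demand D = 18.7 × 300 = 5,610.
With planned backorders, Q* = √(2DS/H) · √((H+B)/B).
√(2DS/H) = √(2 × 5,610 × 344 / 21) = 428.712.
√((H+B)/B) = √((21+86.1)/86.1) = 1.1153.
Q* ≈ 478.144.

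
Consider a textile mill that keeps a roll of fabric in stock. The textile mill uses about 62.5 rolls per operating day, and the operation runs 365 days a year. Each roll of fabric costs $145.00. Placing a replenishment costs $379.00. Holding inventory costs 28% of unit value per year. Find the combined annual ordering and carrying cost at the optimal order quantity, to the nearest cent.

Annual demand D = 62.5 × 365 = 22,812.5.
Holding cost H = 0.28 × $145.00 = $40.6000 per unit per year.
Q* = √(2DS/H) = √(2 × 22,812.5 × 379 / 40.6) ≈ 652.62.
At Q*, ordering cost (D/Q*)S equals holding cost (Q*/2)H, each = √(DSH/2).
Minimum total = √(2DSH) = √(2 × 22,812.5 × 379 × 40.6) ≈ 26496.229.

TC* ≈ $26,496.23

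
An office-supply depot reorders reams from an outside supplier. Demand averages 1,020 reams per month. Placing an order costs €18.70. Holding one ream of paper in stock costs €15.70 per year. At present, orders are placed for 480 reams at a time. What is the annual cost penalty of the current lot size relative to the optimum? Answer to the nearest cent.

Annual demand D = 1,020 × 12 = 12,240.
EOQ = √(2DS/H) = √(2 × 12,240 × 18.7 / 15.7) ≈ 170.76.
Cost at Q* = (D/Q*)S + (Q*/2)H = √(2DSH) ≈ €2,680.87.
Cost at Q = 480: (12,240/480)×18.7 + (480/2)×15.7 = €476.85 + €3,768.00 = €4,244.85.
Excess = €4,244.85 − €2,680.87 = €1,563.98.

Extra cost ≈ €1,563.98 per year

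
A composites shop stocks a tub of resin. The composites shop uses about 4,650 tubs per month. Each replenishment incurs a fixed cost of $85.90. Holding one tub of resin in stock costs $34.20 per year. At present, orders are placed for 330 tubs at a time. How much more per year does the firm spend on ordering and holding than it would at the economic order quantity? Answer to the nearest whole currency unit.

Extra cost ≈ $2,061 per year

Annual demand D = 4,650 × 12 = 55,800.
EOQ = √(2DS/H) = √(2 × 55,800 × 85.9 / 34.2) ≈ 529.44.
Cost at Q* = (D/Q*)S + (Q*/2)H = √(2DSH) ≈ $18,106.80.
Cost at Q = 330: (55,800/330)×85.9 + (330/2)×34.2 = $14,524.91 + $5,643.00 = $20,167.91.
Excess = $20,167.91 − $18,106.80 = $2,061.11.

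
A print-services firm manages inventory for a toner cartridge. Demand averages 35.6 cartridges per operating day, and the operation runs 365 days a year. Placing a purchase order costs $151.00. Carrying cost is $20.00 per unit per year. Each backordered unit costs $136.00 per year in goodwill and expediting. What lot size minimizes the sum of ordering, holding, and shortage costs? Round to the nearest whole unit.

Q* ≈ 474 cartridges

Annual demand D = 35.6 × 365 = 12,994.
With planned backorders, Q* = √(2DS/H) · √((H+B)/B).
√(2DS/H) = √(2 × 12,994 × 151 / 20) = 442.955.
√((H+B)/B) = √((20+136)/136) = 1.0710.
Q* ≈ 474.409.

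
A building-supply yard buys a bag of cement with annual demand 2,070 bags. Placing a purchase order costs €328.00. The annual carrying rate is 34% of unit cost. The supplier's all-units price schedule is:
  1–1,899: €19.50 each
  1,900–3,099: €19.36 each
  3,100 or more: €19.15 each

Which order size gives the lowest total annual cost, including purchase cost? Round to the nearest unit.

Q* ≈ 453 bags

Holding cost per unit per year at price C is H = 0.34·C.
Evaluate total cost at each tier's feasible EOQ or, if the EOQ is below the tier, at the tier's minimum quantity.
EOQ at €19.50 = 452.6 (feasible in tier 1): TC = 2,070×€19.50 + (2,070/452.6)×328 + (452.6/2)×0.34×€19.50 = €43,365.50.
EOQ at €19.36 = 454.2 < 1900, so use break Q=1900: TC = 2,070×€19.36 + (2,070/1900.0)×328 + (1900.0/2)×0.34×€19.36 = €46,685.83.
EOQ at €19.15 = 456.7 < 3100, so use break Q=3100: TC = 2,070×€19.15 + (2,070/3100.0)×328 + (3100.0/2)×0.34×€19.15 = €49,951.57.
Lowest total cost is €43,365.50 at Q = 452.6.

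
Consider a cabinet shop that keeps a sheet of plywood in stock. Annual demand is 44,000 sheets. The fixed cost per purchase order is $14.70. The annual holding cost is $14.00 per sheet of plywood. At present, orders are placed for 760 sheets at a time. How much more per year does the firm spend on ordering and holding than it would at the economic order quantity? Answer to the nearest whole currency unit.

Extra cost ≈ $1,915 per year

EOQ = √(2DS/H) = √(2 × 44,000 × 14.7 / 14) ≈ 303.97.
Cost at Q* = (D/Q*)S + (Q*/2)H = √(2DSH) ≈ $4,255.63.
Cost at Q = 760: (44,000/760)×14.7 + (760/2)×14 = $851.05 + $5,320.00 = $6,171.05.
Excess = $6,171.05 − $4,255.63 = $1,915.42.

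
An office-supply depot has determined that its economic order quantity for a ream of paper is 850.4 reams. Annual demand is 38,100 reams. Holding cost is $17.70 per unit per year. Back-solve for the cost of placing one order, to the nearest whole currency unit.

S ≈ $168

Invert the EOQ relation Q*² = 2DS/H.
From Q* = √(2DS/H): S = Q*²H / (2D) = 850.4² × 17.7 / (2 × 38,100) = 167.9828.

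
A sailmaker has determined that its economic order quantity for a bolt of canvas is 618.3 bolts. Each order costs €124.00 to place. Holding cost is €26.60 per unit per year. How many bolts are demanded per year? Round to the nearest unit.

Invert the EOQ relation Q*² = 2DS/H.
From Q* = √(2DS/H): D = Q*²H / (2S) = 618.3² × 26.6 / (2 × 124) = 41004.210.

D ≈ 41,004 bolts per year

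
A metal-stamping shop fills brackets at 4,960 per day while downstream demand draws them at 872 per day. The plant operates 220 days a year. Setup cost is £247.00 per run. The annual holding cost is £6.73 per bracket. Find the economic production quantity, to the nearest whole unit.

Q* ≈ 4,133 brackets

Annual demand D = 872 × 220 = 191,840.
Production build-up factor (1 − d/p) = 1 − 872/4,960 = 0.8242.
Q* = √(2DS / (H(1 − d/p))) = √(2 × 191,840 × 247 / (6.73 × 0.8242)).
= √(94,768,960 / 5.5468) ≈ 4133.433.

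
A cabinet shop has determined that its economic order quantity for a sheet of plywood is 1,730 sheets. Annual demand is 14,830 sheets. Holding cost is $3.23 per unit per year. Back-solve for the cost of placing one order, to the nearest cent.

Invert the EOQ relation Q*² = 2DS/H.
From Q* = √(2DS/H): S = Q*²H / (2D) = 1,730² × 3.23 / (2 × 14,830) = 325.9294.

S ≈ $325.93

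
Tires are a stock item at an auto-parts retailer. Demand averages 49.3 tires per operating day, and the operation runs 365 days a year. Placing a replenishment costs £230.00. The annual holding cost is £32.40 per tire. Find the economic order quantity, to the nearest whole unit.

Annual demand D = 49.3 × 365 = 17,994.5.
EOQ = √(2DS / H) = √(2 × 17,994.5 × 230 / 32.4).
= √(8,277,470 / 32.4) = √255,477.4691 ≈ 505.448.

Q* ≈ 505 tires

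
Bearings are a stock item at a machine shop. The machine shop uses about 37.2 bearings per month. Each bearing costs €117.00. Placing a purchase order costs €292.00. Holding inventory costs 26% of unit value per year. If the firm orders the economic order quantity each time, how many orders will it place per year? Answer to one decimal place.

Annual demand D = 37.2 × 12 = 446.4.
Holding cost H = 0.26 × €117.00 = €30.4200 per unit per year.
The optimal lot size = √(2DS/H) = √(2 × 446.4 × 292 / 30.42) ≈ 92.57.
Orders per year = D / Q* = 446.4 / 92.57 ≈ 4.822.

N ≈ 4.8 orders per year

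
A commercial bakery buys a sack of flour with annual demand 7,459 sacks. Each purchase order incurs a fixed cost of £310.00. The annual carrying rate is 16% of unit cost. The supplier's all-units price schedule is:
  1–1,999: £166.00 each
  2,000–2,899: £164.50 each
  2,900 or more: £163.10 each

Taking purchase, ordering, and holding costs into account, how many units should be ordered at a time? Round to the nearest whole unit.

Holding cost per unit per year at price C is H = 0.16·C.
For each price level, check whether its EOQ is feasible; otherwise the best quantity at that price is the breakpoint.
EOQ at £166.00 = 417.3 (feasible in tier 1): TC = 7,459×£166.00 + (7,459/417.3)×310 + (417.3/2)×0.16×£166.00 = £1,249,276.82.
EOQ at £164.50 = 419.2 < 2000, so use break Q=2000: TC = 7,459×£164.50 + (7,459/2000.0)×310 + (2000.0/2)×0.16×£164.50 = £1,254,481.65.
EOQ at £163.10 = 421.0 < 2900, so use break Q=2900: TC = 7,459×£163.10 + (7,459/2900.0)×310 + (2900.0/2)×0.16×£163.10 = £1,255,199.44.
Lowest total cost is £1,249,276.82 at Q = 417.3.

Q* ≈ 417 sacks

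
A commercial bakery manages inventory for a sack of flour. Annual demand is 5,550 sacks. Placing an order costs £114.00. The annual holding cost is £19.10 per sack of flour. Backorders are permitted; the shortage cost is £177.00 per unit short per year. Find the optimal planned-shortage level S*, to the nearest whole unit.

With planned backorders, Q* = √(2DS/H) · √((H+B)/B).
√(2DS/H) = √(2 × 5,550 × 114 / 19.1) = 257.393.
√((H+B)/B) = √((19.1+177)/177) = 1.0526.
Q* ≈ 270.925.
S* = Q* · H/(H+B) = 270.925 × 19.1/196.1 ≈ 26.388.

S* ≈ 26 sacks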